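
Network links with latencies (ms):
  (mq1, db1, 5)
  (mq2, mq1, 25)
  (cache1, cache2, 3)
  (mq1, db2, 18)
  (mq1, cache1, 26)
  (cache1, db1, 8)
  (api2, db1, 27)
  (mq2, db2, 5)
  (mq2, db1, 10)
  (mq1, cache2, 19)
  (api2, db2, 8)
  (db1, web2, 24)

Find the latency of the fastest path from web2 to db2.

Some routes from web2 to db2:
web2-db1-mq1-db2: 24 + 5 + 18 = 47
web2-db1-mq2-db2: 24 + 10 + 5 = 39
web2-db1-api2-db2: 24 + 27 + 8 = 59
The minimum is 39 ms.

39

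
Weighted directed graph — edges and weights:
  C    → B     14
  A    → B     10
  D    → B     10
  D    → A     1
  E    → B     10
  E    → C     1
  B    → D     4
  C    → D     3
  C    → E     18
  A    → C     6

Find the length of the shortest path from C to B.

Paths from C to B:
C -> D -> A -> B: 3 + 1 + 10 = 14
C -> E -> B: 18 + 10 = 28
C -> D -> B: 3 + 10 = 13
C -> B: 14
Best route has total 13.

13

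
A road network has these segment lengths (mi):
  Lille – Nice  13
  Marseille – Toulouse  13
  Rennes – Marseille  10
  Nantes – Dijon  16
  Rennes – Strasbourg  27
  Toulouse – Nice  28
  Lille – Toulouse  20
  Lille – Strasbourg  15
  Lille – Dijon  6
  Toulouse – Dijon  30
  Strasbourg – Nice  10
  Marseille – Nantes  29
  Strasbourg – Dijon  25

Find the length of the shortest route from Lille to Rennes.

42

Comparing a few candidate routes:
Lille→Toulouse→Marseille→Rennes: 20 + 13 + 10 = 43
Lille→Strasbourg→Rennes: 15 + 27 = 42
Lille→Nice→Strasbourg→Rennes: 13 + 10 + 27 = 50
Shortest: 42 mi.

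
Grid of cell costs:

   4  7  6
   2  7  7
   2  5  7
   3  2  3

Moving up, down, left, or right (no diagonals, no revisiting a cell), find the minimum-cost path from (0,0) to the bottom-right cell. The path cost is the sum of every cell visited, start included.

One optimal route is [0,0] → [1,0] → [2,0] → [3,0] → [3,1] → [3,2].
Its cost is 4 + 2 + 2 + 3 + 2 + 3 = 16.

16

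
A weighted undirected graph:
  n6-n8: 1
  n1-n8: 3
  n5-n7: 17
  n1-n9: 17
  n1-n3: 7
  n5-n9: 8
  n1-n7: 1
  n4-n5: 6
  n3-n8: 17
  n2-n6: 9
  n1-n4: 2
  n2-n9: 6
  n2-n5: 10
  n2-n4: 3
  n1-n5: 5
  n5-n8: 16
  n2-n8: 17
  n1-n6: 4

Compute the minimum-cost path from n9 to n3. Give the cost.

A few of the n9→n3 routes:
n9-n5-n1-n3: 8 + 5 + 7 = 20
n9-n2-n4-n1-n3: 6 + 3 + 2 + 7 = 18
n9-n5-n4-n1-n3: 8 + 6 + 2 + 7 = 23
Shortest: 18.

18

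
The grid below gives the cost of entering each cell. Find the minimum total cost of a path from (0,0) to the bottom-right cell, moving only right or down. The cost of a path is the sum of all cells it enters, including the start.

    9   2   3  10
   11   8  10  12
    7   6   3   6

One optimal route is [0,0]→[0,1]→[0,2]→[1,2]→[2,2]→[2,3].
Its cost is 9 + 2 + 3 + 10 + 3 + 6 = 33.
(Top row then right column would cost 42.)

33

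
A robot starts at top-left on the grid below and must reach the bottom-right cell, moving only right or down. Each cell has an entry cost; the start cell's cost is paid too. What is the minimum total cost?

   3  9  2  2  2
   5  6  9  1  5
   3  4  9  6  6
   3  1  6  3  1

Path (0,0) (1,0) (2,0) (3,0) (3,1) (3,2) (3,3) (3,4): 3 + 5 + 3 + 3 + 1 + 6 + 3 + 1 = 25.
For comparison, the top-then-right route costs 30.

25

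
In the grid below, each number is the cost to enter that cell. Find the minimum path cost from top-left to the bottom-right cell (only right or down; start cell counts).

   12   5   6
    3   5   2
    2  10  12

One optimal route is r0c0→r1c0→r1c1→r1c2→r2c2.
Its cost is 12 + 3 + 5 + 2 + 12 = 34.
For comparison, the top-then-right route costs 37.

34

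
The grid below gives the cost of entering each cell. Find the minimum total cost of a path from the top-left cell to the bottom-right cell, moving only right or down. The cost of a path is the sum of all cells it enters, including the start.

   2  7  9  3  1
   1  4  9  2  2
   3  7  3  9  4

24

Path (0,0) (1,0) (1,1) (1,2) (1,3) (1,4) (2,4): 2 + 1 + 4 + 9 + 2 + 2 + 4 = 24.
(Top row then right column would cost 28.)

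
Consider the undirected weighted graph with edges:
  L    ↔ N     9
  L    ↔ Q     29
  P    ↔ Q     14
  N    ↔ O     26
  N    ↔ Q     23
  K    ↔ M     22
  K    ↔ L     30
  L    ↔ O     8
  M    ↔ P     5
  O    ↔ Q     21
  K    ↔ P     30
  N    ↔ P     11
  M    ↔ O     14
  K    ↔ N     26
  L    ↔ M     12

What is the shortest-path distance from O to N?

17

Comparing a few candidate routes:
O → N: 26
O → M → L → N: 14 + 12 + 9 = 35
O → M → P → N: 14 + 5 + 11 = 30
O → Q → N: 21 + 23 = 44
O → L → N: 8 + 9 = 17
O → L → M → P → N: 8 + 12 + 5 + 11 = 36
Best route has total 17.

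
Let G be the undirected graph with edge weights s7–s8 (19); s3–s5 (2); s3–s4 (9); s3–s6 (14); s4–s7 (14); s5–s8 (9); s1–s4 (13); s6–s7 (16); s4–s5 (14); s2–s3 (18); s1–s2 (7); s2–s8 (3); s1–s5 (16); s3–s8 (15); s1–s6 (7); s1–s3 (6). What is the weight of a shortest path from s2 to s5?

Some routes from s2 to s5:
s2 → s8 → s5: 3 + 9 = 12
s2 → s8 → s3 → s5: 3 + 15 + 2 = 20
s2 → s1 → s6 → s3 → s5: 7 + 7 + 14 + 2 = 30
s2 → s1 → s3 → s5: 7 + 6 + 2 = 15
s2 → s1 → s5: 7 + 16 = 23
s2 → s3 → s5: 18 + 2 = 20
The minimum is 12.

12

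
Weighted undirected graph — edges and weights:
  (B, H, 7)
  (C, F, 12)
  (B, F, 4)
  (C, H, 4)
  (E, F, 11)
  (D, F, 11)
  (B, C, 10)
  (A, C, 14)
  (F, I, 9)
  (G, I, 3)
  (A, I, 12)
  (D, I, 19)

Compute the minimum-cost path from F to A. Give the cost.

Some routes from F to A:
F -> B -> H -> C -> A: 4 + 7 + 4 + 14 = 29
F -> B -> C -> A: 4 + 10 + 14 = 28
F -> I -> A: 9 + 12 = 21
F -> C -> A: 12 + 14 = 26
Shortest: 21.

21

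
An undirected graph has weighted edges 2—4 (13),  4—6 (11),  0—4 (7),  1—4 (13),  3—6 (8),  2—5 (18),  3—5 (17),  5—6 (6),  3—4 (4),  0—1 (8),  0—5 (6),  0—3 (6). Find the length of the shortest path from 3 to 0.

Some routes from 3 to 0:
3 → 5 → 0: 17 + 6 = 23
3 → 6 → 5 → 0: 8 + 6 + 6 = 20
3 → 0: 6
3 → 4 → 0: 4 + 7 = 11
The minimum is 6.

6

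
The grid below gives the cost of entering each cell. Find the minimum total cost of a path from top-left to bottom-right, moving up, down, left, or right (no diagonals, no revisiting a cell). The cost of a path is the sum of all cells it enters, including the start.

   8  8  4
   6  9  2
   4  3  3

24

Path r0c0 → r1c0 → r2c0 → r2c1 → r2c2: 8 + 6 + 4 + 3 + 3 = 24.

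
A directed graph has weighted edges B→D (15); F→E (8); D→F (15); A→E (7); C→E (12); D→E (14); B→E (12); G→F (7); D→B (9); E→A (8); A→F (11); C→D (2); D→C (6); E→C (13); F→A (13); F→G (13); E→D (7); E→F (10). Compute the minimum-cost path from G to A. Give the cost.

20

Routes from G to A:
G - F - A: 7 + 13 = 20
G - F - E - A: 7 + 8 + 8 = 23
Best route has total 20.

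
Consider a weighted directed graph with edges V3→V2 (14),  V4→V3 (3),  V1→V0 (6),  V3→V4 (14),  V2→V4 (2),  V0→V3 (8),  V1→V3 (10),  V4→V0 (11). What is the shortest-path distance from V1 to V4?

24

Candidate routes:
V1 -> V0 -> V3 -> V2 -> V4: 6 + 8 + 14 + 2 = 30
V1 -> V3 -> V4: 10 + 14 = 24
V1 -> V0 -> V3 -> V4: 6 + 8 + 14 = 28
V1 -> V3 -> V2 -> V4: 10 + 14 + 2 = 26
Shortest: 24.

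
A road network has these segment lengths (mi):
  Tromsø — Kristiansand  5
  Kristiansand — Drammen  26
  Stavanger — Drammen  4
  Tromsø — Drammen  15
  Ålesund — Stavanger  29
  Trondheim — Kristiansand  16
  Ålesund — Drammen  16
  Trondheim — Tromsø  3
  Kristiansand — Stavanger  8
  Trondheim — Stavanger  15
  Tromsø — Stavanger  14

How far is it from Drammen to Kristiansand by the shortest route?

Comparing a few candidate routes:
Drammen→Stavanger→Kristiansand: 4 + 8 = 12
Drammen→Tromsø→Kristiansand: 15 + 5 = 20
Drammen→Stavanger→Tromsø→Kristiansand: 4 + 14 + 5 = 23
Best route has total 12 mi.

12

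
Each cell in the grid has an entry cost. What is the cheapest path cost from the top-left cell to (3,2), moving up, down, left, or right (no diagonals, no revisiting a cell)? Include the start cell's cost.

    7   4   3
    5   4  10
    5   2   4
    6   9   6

One optimal route is (0,0) → (0,1) → (1,1) → (2,1) → (2,2) → (3,2).
Its cost is 7 + 4 + 4 + 2 + 4 + 6 = 27.

27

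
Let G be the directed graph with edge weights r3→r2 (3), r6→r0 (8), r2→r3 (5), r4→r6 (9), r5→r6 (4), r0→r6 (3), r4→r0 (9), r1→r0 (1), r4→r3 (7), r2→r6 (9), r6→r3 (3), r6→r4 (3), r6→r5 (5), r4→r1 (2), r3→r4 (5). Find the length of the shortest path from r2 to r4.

Routes from r2 to r4:
r2 -> r3 -> r4: 5 + 5 = 10
r2 -> r6 -> r3 -> r4: 9 + 3 + 5 = 17
r2 -> r6 -> r4: 9 + 3 = 12
Best route has total 10.

10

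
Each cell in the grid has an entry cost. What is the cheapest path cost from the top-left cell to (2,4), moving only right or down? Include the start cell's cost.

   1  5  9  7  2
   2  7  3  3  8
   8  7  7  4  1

21

One optimal route is (0,0) → (1,0) → (1,1) → (1,2) → (1,3) → (2,3) → (2,4).
Its cost is 1 + 2 + 7 + 3 + 3 + 4 + 1 = 21.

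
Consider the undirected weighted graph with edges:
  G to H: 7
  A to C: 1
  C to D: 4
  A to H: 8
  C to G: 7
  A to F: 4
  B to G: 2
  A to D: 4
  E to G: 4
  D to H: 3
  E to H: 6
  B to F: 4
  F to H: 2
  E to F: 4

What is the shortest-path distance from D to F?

5

A few of the D→F routes:
D - A - F: 4 + 4 = 8
D - C - A - H - F: 4 + 1 + 8 + 2 = 15
D - A - H - F: 4 + 8 + 2 = 14
D - C - A - F: 4 + 1 + 4 = 9
D - H - F: 3 + 2 = 5
D - H - E - F: 3 + 6 + 4 = 13
Shortest: 5.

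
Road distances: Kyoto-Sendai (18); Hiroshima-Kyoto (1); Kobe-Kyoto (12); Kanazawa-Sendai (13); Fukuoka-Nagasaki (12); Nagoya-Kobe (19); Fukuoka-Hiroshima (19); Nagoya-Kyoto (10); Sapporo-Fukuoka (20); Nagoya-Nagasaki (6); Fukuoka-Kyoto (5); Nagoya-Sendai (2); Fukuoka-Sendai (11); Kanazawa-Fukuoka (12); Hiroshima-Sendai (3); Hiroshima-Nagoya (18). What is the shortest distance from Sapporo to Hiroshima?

26

Comparing a few candidate routes:
Sapporo -> Fukuoka -> Kyoto -> Hiroshima: 20 + 5 + 1 = 26
Sapporo -> Fukuoka -> Kyoto -> Nagoya -> Sendai -> Hiroshima: 20 + 5 + 10 + 2 + 3 = 40
Sapporo -> Fukuoka -> Hiroshima: 20 + 19 = 39
Sapporo -> Fukuoka -> Sendai -> Hiroshima: 20 + 11 + 3 = 34
Sapporo -> Fukuoka -> Nagasaki -> Nagoya -> Sendai -> Hiroshima: 20 + 12 + 6 + 2 + 3 = 43
Best route has total 26.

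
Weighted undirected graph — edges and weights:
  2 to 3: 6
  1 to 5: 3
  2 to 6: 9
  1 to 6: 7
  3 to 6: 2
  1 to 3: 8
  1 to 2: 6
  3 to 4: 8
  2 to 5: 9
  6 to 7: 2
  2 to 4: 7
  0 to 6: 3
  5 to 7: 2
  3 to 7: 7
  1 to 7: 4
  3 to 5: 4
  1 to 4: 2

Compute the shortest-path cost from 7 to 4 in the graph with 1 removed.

A few of the 7→4 routes:
7 -> 6 -> 2 -> 4: 2 + 9 + 7 = 18
7 -> 5 -> 3 -> 4: 2 + 4 + 8 = 14
7 -> 3 -> 4: 7 + 8 = 15
7 -> 6 -> 3 -> 2 -> 4: 2 + 2 + 6 + 7 = 17
7 -> 6 -> 3 -> 4: 2 + 2 + 8 = 12
7 -> 5 -> 2 -> 4: 2 + 9 + 7 = 18
Shortest: 12.

12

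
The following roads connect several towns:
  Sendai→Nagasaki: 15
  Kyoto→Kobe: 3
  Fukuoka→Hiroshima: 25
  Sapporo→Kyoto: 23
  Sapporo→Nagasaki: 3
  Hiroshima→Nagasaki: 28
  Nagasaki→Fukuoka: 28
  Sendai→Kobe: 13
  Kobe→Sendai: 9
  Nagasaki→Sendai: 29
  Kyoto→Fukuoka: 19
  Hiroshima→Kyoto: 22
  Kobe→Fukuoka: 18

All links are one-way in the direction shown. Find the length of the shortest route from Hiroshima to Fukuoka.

Checking several routes:
Hiroshima-Kyoto-Kobe-Fukuoka: 22 + 3 + 18 = 43
Hiroshima-Kyoto-Fukuoka: 22 + 19 = 41
Hiroshima-Nagasaki-Fukuoka: 28 + 28 = 56
The minimum is 41.

41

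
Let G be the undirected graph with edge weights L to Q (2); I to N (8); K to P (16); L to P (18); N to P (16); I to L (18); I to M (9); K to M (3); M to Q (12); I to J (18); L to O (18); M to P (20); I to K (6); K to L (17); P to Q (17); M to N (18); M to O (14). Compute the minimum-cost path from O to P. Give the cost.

33

Checking several routes:
O→M→K→P: 14 + 3 + 16 = 33
O→L→P: 18 + 18 = 36
O→L→Q→P: 18 + 2 + 17 = 37
O→M→P: 14 + 20 = 34
The minimum is 33.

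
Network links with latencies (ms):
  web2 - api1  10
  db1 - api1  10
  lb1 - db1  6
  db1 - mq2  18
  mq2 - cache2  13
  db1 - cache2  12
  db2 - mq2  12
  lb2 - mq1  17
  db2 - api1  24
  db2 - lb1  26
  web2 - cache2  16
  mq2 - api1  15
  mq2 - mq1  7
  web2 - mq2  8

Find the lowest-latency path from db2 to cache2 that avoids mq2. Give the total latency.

Candidate routes:
db2-lb1-db1-api1-web2-cache2: 26 + 6 + 10 + 10 + 16 = 68
db2-api1-web2-cache2: 24 + 10 + 16 = 50
db2-lb1-db1-cache2: 26 + 6 + 12 = 44
db2-api1-db1-cache2: 24 + 10 + 12 = 46
Best route has total 44 ms.

44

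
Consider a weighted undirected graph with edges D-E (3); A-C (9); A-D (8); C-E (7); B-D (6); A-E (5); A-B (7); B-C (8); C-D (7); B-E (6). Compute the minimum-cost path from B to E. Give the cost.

Checking several routes:
B-D-E: 6 + 3 = 9
B-C-E: 8 + 7 = 15
B-E: 6
B-A-E: 7 + 5 = 12
Best route has total 6.

6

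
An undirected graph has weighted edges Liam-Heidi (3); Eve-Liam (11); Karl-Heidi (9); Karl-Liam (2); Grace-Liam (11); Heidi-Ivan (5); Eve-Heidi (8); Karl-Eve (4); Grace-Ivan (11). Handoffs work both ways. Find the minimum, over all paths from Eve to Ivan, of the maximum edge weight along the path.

Some routes from Eve to Ivan:
Eve→Karl→Heidi→Ivan: max(4, 9, 5) = 9
Eve→Karl→Liam→Heidi→Ivan: max(4, 2, 3, 5) = 5
Eve→Heidi→Ivan: max(8, 5) = 8
The minimum achievable maximum is 5.

5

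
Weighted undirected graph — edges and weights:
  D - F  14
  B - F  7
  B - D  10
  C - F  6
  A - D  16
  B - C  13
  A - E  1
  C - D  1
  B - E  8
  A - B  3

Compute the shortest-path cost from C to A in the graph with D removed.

16

Paths from C to A avoiding D:
C-B-A: 13 + 3 = 16
C-F-B-E-A: 6 + 7 + 8 + 1 = 22
C-B-E-A: 13 + 8 + 1 = 22
C-F-B-A: 6 + 7 + 3 = 16
The minimum is 16.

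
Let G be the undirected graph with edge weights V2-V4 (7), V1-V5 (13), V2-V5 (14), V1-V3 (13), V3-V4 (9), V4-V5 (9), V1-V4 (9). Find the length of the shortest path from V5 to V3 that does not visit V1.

18

Candidate routes:
V5 → V2 → V4 → V3: 14 + 7 + 9 = 30
V5 → V4 → V3: 9 + 9 = 18
Best route has total 18.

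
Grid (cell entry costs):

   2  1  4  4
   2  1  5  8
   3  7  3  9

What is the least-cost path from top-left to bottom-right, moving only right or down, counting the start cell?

Take [0,0] → [0,1] → [1,1] → [1,2] → [2,2] → [2,3] for a total of 2 + 1 + 1 + 5 + 3 + 9 = 21.
(Top row then right column would cost 28.)

21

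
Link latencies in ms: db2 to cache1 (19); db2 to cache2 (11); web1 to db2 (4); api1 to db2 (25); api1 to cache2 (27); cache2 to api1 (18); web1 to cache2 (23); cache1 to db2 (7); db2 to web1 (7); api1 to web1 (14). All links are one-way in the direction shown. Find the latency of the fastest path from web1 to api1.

33

Routes from web1 to api1:
web1 -> cache2 -> api1: 23 + 18 = 41
web1 -> db2 -> cache2 -> api1: 4 + 11 + 18 = 33
Best route has total 33 ms.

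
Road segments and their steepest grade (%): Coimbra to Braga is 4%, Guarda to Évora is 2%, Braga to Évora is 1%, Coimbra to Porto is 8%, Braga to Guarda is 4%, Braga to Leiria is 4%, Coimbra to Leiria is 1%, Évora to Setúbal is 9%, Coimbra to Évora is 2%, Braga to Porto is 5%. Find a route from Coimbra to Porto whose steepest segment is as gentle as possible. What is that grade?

5

Some routes from Coimbra to Porto:
Coimbra -> Leiria -> Braga -> Porto: max(1, 4, 5) = 5
Coimbra -> Évora -> Braga -> Porto: max(2, 1, 5) = 5
Coimbra -> Évora -> Guarda -> Braga -> Porto: max(2, 2, 4, 5) = 5
Best route has worst link 5%.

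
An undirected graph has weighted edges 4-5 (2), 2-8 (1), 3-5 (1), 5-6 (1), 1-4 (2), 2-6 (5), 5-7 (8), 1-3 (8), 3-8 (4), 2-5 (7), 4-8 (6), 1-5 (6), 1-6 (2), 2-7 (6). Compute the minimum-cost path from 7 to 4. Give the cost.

10

Comparing a few candidate routes:
7 -> 2 -> 8 -> 3 -> 5 -> 4: 6 + 1 + 4 + 1 + 2 = 14
7 -> 5 -> 4: 8 + 2 = 10
7 -> 5 -> 6 -> 1 -> 4: 8 + 1 + 2 + 2 = 13
7 -> 2 -> 8 -> 4: 6 + 1 + 6 = 13
7 -> 2 -> 6 -> 5 -> 4: 6 + 5 + 1 + 2 = 14
The minimum is 10.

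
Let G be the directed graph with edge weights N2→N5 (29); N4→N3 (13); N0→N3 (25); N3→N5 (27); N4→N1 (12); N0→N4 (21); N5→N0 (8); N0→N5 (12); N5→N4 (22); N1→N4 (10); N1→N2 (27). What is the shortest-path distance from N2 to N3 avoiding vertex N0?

Candidate routes:
N2 -> N5 -> N4 -> N3: 29 + 22 + 13 = 64
Shortest: 64.

64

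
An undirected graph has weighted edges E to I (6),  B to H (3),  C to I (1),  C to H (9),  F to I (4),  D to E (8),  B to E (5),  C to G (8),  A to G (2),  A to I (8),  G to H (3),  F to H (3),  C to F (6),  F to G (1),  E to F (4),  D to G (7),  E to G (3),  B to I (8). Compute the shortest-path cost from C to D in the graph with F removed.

15

Comparing a few candidate routes:
C -> I -> E -> D: 1 + 6 + 8 = 15
C -> I -> E -> G -> D: 1 + 6 + 3 + 7 = 17
C -> G -> D: 8 + 7 = 15
C -> H -> G -> D: 9 + 3 + 7 = 19
C -> I -> A -> G -> D: 1 + 8 + 2 + 7 = 18
The minimum is 15.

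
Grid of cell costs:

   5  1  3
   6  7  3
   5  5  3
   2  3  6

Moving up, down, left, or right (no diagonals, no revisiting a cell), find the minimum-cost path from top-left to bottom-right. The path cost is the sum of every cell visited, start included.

21

Take r0c0 → r0c1 → r0c2 → r1c2 → r2c2 → r3c2 for a total of 5 + 1 + 3 + 3 + 3 + 6 = 21.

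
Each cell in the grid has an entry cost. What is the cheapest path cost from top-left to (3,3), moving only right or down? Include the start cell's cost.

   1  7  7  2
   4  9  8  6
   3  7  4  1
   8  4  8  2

22

Best path: (0,0) -> (1,0) -> (2,0) -> (2,1) -> (2,2) -> (2,3) -> (3,3)
Cost: 1 + 4 + 3 + 7 + 4 + 1 + 2 = 22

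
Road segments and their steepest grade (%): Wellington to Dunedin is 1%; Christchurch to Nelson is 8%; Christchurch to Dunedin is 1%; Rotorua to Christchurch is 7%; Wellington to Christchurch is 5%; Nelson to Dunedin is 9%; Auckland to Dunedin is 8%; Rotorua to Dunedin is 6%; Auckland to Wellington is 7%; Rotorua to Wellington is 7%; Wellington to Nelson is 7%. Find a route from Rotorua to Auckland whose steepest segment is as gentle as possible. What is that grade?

7

Comparing a few candidate routes:
Rotorua-Wellington-Auckland: max(7, 7) = 7
Rotorua-Dunedin-Wellington-Auckland: max(6, 1, 7) = 7
Rotorua-Dunedin-Christchurch-Wellington-Auckland: max(6, 1, 5, 7) = 7
Smallest bottleneck: 7%.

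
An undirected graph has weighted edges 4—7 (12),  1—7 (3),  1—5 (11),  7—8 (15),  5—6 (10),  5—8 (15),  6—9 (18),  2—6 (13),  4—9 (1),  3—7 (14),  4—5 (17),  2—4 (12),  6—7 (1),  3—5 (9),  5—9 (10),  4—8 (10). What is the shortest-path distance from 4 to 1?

15

A few of the 4→1 routes:
4 -> 7 -> 1: 12 + 3 = 15
4 -> 8 -> 7 -> 1: 10 + 15 + 3 = 28
4 -> 9 -> 6 -> 7 -> 1: 1 + 18 + 1 + 3 = 23
4 -> 9 -> 5 -> 6 -> 7 -> 1: 1 + 10 + 10 + 1 + 3 = 25
4 -> 9 -> 5 -> 1: 1 + 10 + 11 = 22
4 -> 5 -> 1: 17 + 11 = 28
Best route has total 15.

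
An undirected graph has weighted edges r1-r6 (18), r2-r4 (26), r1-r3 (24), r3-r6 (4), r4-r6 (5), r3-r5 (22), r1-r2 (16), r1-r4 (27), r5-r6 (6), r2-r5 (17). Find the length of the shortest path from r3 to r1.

A few of the r3→r1 routes:
r3→r1: 24
r3→r6→r1: 4 + 18 = 22
r3→r6→r4→r1: 4 + 5 + 27 = 36
Shortest: 22.

22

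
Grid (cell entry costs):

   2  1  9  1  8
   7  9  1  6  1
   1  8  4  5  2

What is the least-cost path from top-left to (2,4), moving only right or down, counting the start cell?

22

Take (0,0)→(0,1)→(0,2)→(0,3)→(1,3)→(1,4)→(2,4) for a total of 2 + 1 + 9 + 1 + 6 + 1 + 2 = 22.
For comparison, the top-then-right route costs 24.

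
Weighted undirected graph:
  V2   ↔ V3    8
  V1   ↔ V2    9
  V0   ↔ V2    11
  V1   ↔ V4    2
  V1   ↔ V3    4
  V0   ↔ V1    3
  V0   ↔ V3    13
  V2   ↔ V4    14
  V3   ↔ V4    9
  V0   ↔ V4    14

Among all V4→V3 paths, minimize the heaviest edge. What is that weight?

Comparing a few candidate routes:
V4→V1→V3: max(2, 4) = 4
V4→V1→V2→V3: max(2, 9, 8) = 9
V4→V3: max(9) = 9
V4→V1→V0→V3: max(2, 3, 13) = 13
V4→V1→V0→V2→V3: max(2, 3, 11, 8) = 11
Smallest bottleneck: 4.

4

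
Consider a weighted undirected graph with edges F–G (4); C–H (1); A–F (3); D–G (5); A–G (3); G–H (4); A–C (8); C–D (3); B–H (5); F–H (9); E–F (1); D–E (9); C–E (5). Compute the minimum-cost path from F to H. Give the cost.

Checking several routes:
F → A → G → H: 3 + 3 + 4 = 10
F → E → C → H: 1 + 5 + 1 = 7
F → G → H: 4 + 4 = 8
F → A → C → H: 3 + 8 + 1 = 12
F → H: 9
The minimum is 7.

7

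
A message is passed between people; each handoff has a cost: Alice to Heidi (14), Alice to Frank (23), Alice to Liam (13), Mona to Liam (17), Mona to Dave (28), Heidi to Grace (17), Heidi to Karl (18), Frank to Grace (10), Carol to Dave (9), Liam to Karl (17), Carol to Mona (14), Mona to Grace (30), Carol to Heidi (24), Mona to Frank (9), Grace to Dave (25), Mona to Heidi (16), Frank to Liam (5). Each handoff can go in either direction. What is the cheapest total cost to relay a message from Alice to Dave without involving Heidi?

A few of the Alice→Dave routes:
Alice - Frank - Mona - Carol - Dave: 23 + 9 + 14 + 9 = 55
Alice - Liam - Frank - Grace - Dave: 13 + 5 + 10 + 25 = 53
Alice - Liam - Frank - Mona - Carol - Dave: 13 + 5 + 9 + 14 + 9 = 50
Alice - Liam - Mona - Carol - Dave: 13 + 17 + 14 + 9 = 53
Shortest: 50.

50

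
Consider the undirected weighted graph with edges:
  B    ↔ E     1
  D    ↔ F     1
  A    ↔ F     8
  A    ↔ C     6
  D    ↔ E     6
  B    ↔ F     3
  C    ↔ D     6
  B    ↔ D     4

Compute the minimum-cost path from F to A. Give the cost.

8

Routes from F to A:
F - D - C - A: 1 + 6 + 6 = 13
F - B - E - D - C - A: 3 + 1 + 6 + 6 + 6 = 22
F - B - D - C - A: 3 + 4 + 6 + 6 = 19
F - A: 8
The minimum is 8.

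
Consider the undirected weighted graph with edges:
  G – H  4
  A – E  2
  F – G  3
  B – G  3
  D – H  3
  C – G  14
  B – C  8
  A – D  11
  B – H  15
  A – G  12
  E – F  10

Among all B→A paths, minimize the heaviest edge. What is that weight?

A few of the B→A routes:
B-G-A: max(3, 12) = 12
B-G-H-D-A: max(3, 4, 3, 11) = 11
B-G-F-E-A: max(3, 3, 10, 2) = 10
Smallest bottleneck: 10.

10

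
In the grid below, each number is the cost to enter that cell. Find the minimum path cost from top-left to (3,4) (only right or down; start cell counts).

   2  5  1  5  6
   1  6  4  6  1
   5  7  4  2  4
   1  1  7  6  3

25

Take (0,0) -> (0,1) -> (0,2) -> (1,2) -> (2,2) -> (2,3) -> (2,4) -> (3,4) for a total of 2 + 5 + 1 + 4 + 4 + 2 + 4 + 3 = 25.
For comparison, the top-then-right route costs 27.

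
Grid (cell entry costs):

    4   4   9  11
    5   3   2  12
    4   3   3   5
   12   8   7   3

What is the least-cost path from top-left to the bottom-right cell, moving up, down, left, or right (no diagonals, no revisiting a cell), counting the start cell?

One optimal route is (0,0) → (0,1) → (1,1) → (1,2) → (2,2) → (2,3) → (3,3).
Its cost is 4 + 4 + 3 + 2 + 3 + 5 + 3 = 24.

24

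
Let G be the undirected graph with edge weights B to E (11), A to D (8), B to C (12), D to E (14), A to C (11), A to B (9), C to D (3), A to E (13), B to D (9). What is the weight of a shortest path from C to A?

11

A few of the C→A routes:
C-A: 11
C-B-A: 12 + 9 = 21
C-B-D-A: 12 + 9 + 8 = 29
C-D-B-A: 3 + 9 + 9 = 21
C-D-A: 3 + 8 = 11
The minimum is 11.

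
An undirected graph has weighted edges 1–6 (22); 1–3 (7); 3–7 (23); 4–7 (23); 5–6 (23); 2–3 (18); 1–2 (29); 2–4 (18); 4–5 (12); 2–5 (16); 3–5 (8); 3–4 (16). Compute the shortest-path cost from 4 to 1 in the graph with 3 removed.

Candidate routes:
4-2-1: 18 + 29 = 47
4-2-5-6-1: 18 + 16 + 23 + 22 = 79
4-5-2-1: 12 + 16 + 29 = 57
4-5-6-1: 12 + 23 + 22 = 57
Best route has total 47.

47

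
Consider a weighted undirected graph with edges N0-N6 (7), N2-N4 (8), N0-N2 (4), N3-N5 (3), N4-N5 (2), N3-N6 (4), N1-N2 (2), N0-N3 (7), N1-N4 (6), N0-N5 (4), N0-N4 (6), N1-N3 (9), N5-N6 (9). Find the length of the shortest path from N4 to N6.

9

Some routes from N4 to N6:
N4 - N5 - N6: 2 + 9 = 11
N4 - N5 - N3 - N6: 2 + 3 + 4 = 9
N4 - N0 - N6: 6 + 7 = 13
N4 - N5 - N0 - N3 - N6: 2 + 4 + 7 + 4 = 17
N4 - N5 - N0 - N6: 2 + 4 + 7 = 13
Best route has total 9.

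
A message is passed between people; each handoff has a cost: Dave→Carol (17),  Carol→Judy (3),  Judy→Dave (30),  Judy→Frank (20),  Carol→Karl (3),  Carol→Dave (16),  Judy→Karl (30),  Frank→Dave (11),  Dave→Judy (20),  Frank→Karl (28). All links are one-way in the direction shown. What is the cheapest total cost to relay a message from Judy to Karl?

Candidate routes:
Judy → Frank → Dave → Carol → Karl: 20 + 11 + 17 + 3 = 51
Judy → Dave → Carol → Karl: 30 + 17 + 3 = 50
Judy → Karl: 30
Judy → Frank → Karl: 20 + 28 = 48
Best route has total 30.

30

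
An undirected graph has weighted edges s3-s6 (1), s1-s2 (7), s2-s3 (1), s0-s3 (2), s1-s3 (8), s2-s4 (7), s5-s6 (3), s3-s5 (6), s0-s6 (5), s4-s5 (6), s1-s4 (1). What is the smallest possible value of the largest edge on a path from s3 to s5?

3

A few of the s3→s5 routes:
s3 - s0 - s6 - s5: max(2, 5, 3) = 5
s3 - s6 - s5: max(1, 3) = 3
s3 - s2 - s1 - s4 - s5: max(1, 7, 1, 6) = 7
s3 - s5: max(6) = 6
Best route has worst link 3.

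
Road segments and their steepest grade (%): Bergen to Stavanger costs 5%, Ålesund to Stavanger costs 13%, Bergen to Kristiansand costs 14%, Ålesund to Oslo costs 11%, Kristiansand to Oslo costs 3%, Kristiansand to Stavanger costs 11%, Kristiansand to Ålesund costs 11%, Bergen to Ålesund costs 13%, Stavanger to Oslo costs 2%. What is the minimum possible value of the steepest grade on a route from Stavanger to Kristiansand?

3

Checking several routes:
Stavanger→Oslo→Kristiansand: max(2, 3) = 3
Stavanger→Kristiansand: max(11) = 11
Stavanger→Oslo→Ålesund→Kristiansand: max(2, 11, 11) = 11
Stavanger→Bergen→Ålesund→Oslo→Kristiansand: max(5, 13, 11, 3) = 13
Best route has worst link 3%.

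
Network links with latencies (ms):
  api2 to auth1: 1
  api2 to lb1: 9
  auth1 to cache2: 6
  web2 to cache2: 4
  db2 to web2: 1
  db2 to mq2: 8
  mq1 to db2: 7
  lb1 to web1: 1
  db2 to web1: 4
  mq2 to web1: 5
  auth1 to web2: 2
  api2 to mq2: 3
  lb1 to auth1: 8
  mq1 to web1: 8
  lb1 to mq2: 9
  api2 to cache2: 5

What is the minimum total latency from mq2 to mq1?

13

Checking several routes:
mq2→web1→mq1: 5 + 8 = 13
mq2→api2→auth1→web2→db2→web1→mq1: 3 + 1 + 2 + 1 + 4 + 8 = 19
mq2→lb1→web1→mq1: 9 + 1 + 8 = 18
mq2→db2→mq1: 8 + 7 = 15
mq2→web1→db2→mq1: 5 + 4 + 7 = 16
mq2→api2→auth1→web2→db2→mq1: 3 + 1 + 2 + 1 + 7 = 14
The minimum is 13 ms.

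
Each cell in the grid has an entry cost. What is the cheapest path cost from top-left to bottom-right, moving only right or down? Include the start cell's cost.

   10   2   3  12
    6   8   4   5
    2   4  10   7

31

Best path: r0c0 r0c1 r0c2 r1c2 r1c3 r2c3
Cost: 10 + 2 + 3 + 4 + 5 + 7 = 31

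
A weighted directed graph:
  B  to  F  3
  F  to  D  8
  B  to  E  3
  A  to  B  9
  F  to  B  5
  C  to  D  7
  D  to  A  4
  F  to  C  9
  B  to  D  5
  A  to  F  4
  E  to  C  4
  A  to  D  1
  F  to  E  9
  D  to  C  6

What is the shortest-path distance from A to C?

7

A few of the A→C routes:
A -> F -> B -> E -> C: 4 + 5 + 3 + 4 = 16
A -> B -> E -> C: 9 + 3 + 4 = 16
A -> F -> E -> C: 4 + 9 + 4 = 17
A -> F -> D -> C: 4 + 8 + 6 = 18
A -> F -> C: 4 + 9 = 13
A -> D -> C: 1 + 6 = 7
Shortest: 7.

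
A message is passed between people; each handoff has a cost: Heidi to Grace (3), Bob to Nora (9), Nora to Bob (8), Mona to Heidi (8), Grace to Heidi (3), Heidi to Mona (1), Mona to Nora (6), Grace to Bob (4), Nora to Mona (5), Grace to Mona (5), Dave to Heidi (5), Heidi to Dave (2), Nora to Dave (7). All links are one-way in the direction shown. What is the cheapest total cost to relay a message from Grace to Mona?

4

Candidate routes:
Grace→Bob→Nora→Dave→Heidi→Mona: 4 + 9 + 7 + 5 + 1 = 26
Grace→Heidi→Mona: 3 + 1 = 4
Grace→Mona: 5
Grace→Bob→Nora→Mona: 4 + 9 + 5 = 18
Best route has total 4.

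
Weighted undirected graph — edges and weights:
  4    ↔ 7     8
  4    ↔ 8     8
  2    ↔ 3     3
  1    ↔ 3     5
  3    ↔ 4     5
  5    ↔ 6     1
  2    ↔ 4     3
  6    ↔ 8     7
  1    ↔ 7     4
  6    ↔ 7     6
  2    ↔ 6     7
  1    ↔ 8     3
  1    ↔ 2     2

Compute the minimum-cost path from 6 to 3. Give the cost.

10

Comparing a few candidate routes:
6 - 2 - 1 - 3: 7 + 2 + 5 = 14
6 - 2 - 4 - 3: 7 + 3 + 5 = 15
6 - 2 - 3: 7 + 3 = 10
6 - 8 - 1 - 2 - 3: 7 + 3 + 2 + 3 = 15
6 - 8 - 1 - 3: 7 + 3 + 5 = 15
6 - 7 - 1 - 2 - 3: 6 + 4 + 2 + 3 = 15
The minimum is 10.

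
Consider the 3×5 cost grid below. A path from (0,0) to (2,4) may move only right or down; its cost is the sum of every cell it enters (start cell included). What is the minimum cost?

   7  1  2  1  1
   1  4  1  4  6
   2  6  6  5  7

25

Take (0,0) -> (0,1) -> (0,2) -> (0,3) -> (0,4) -> (1,4) -> (2,4) for a total of 7 + 1 + 2 + 1 + 1 + 6 + 7 = 25.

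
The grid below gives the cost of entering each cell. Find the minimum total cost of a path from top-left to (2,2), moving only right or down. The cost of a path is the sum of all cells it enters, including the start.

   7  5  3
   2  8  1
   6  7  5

21

One optimal route is (0,0) (0,1) (0,2) (1,2) (2,2).
Its cost is 7 + 5 + 3 + 1 + 5 = 21.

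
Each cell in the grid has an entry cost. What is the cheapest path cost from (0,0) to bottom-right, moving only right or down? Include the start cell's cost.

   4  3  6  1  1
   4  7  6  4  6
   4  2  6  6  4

Take r0c0 -> r0c1 -> r0c2 -> r0c3 -> r0c4 -> r1c4 -> r2c4 for a total of 4 + 3 + 6 + 1 + 1 + 6 + 4 = 25.

25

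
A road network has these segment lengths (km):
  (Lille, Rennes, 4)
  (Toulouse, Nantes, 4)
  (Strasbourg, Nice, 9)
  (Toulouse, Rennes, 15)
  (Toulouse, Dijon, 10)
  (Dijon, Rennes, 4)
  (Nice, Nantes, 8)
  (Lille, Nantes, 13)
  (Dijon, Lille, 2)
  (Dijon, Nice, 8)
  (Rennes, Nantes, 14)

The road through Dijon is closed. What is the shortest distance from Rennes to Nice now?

22

Candidate routes:
Rennes → Toulouse → Nantes → Nice: 15 + 4 + 8 = 27
Rennes → Lille → Nantes → Nice: 4 + 13 + 8 = 25
Rennes → Nantes → Nice: 14 + 8 = 22
The minimum is 22 km.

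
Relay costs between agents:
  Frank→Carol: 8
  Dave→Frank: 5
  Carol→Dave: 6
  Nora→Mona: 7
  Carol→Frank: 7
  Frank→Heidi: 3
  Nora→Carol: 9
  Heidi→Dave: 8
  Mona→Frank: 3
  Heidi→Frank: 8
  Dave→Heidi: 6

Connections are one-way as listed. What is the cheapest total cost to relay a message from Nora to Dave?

15

Checking several routes:
Nora-Carol-Dave: 9 + 6 = 15
Nora-Mona-Frank-Carol-Dave: 7 + 3 + 8 + 6 = 24
Nora-Mona-Frank-Heidi-Dave: 7 + 3 + 3 + 8 = 21
Best route has total 15.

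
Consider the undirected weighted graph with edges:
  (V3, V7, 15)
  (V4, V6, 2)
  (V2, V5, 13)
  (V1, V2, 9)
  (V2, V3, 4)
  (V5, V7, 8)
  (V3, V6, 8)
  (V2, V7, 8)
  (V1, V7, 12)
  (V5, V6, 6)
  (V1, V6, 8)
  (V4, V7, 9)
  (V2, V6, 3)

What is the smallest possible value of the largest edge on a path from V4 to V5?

6

A few of the V4→V5 routes:
V4→V7→V5: max(9, 8) = 9
V4→V6→V1→V2→V7→V5: max(2, 8, 9, 8, 8) = 9
V4→V6→V3→V2→V7→V5: max(2, 8, 4, 8, 8) = 8
V4→V7→V2→V6→V5: max(9, 8, 3, 6) = 9
V4→V6→V2→V7→V5: max(2, 3, 8, 8) = 8
V4→V6→V5: max(2, 6) = 6
Smallest bottleneck: 6.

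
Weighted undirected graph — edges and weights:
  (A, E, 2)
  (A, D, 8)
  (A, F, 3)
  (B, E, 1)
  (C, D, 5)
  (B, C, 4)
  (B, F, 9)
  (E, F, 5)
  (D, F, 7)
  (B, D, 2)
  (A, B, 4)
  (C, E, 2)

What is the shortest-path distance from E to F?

Comparing a few candidate routes:
E→F: 5
E→A→F: 2 + 3 = 5
E→B→A→F: 1 + 4 + 3 = 8
E→B→D→F: 1 + 2 + 7 = 10
E→B→F: 1 + 9 = 10
Shortest: 5.

5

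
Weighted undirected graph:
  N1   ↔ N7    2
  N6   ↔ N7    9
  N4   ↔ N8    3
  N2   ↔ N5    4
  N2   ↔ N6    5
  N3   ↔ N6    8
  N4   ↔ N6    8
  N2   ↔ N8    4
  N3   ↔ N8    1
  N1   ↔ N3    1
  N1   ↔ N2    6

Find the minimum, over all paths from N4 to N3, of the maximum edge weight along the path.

3

Some routes from N4 to N3:
N4 - N6 - N2 - N1 - N3: max(8, 5, 6, 1) = 8
N4 - N8 - N2 - N1 - N3: max(3, 4, 6, 1) = 6
N4 - N6 - N3: max(8, 8) = 8
N4 - N8 - N2 - N6 - N3: max(3, 4, 5, 8) = 8
N4 - N8 - N3: max(3, 1) = 3
The minimum achievable maximum is 3.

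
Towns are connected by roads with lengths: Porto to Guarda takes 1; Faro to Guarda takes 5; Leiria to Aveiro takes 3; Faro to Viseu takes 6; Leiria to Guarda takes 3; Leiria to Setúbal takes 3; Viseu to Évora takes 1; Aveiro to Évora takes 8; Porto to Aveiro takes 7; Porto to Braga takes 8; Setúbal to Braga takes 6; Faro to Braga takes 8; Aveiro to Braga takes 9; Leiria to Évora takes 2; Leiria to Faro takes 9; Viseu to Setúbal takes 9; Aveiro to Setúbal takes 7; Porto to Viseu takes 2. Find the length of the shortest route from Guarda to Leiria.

Checking several routes:
Guarda→Leiria: 3
Guarda→Faro→Leiria: 5 + 9 = 14
Guarda→Porto→Aveiro→Leiria: 1 + 7 + 3 = 11
Guarda→Faro→Viseu→Évora→Leiria: 5 + 6 + 1 + 2 = 14
Guarda→Porto→Viseu→Évora→Leiria: 1 + 2 + 1 + 2 = 6
Shortest: 3.

3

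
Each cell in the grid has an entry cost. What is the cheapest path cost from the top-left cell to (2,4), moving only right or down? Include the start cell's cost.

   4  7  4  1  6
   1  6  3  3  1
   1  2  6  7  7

Best path: r0c0→r1c0→r1c1→r1c2→r1c3→r1c4→r2c4
Cost: 4 + 1 + 6 + 3 + 3 + 1 + 7 = 25
(Top row then right column would cost 30.)

25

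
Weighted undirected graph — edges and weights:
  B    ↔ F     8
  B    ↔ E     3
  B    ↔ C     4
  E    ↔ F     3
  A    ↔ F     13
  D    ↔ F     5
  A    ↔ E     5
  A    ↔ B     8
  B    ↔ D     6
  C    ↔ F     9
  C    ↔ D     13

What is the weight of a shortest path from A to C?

Checking several routes:
A→E→B→C: 5 + 3 + 4 = 12
A→E→F→B→C: 5 + 3 + 8 + 4 = 20
A→B→C: 8 + 4 = 12
A→E→F→C: 5 + 3 + 9 = 17
Shortest: 12.

12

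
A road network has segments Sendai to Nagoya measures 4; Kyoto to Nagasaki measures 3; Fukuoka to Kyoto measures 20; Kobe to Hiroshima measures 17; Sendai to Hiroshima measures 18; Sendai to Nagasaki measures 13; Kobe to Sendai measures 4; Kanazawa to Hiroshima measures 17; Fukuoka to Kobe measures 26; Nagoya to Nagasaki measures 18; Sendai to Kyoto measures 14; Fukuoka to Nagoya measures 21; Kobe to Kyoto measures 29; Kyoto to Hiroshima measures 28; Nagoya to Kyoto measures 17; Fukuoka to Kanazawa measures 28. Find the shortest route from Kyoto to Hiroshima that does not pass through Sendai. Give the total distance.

Some routes from Kyoto to Hiroshima avoiding Sendai:
Kyoto→Fukuoka→Kanazawa→Hiroshima: 20 + 28 + 17 = 65
Kyoto→Hiroshima: 28
Kyoto→Kobe→Hiroshima: 29 + 17 = 46
Kyoto→Fukuoka→Kobe→Hiroshima: 20 + 26 + 17 = 63
Best route has total 28.

28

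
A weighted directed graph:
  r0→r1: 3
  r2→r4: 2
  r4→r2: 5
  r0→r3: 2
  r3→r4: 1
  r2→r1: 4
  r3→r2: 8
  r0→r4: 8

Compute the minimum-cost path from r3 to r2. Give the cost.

Candidate routes:
r3-r2: 8
r3-r4-r2: 1 + 5 = 6
Best route has total 6.

6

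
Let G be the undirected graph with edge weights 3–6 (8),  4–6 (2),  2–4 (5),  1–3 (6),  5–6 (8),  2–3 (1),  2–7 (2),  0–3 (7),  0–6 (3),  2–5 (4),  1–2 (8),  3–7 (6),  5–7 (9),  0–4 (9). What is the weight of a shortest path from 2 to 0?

8

Checking several routes:
2 - 3 - 0: 1 + 7 = 8
2 - 4 - 6 - 0: 5 + 2 + 3 = 10
2 - 3 - 6 - 0: 1 + 8 + 3 = 12
Best route has total 8.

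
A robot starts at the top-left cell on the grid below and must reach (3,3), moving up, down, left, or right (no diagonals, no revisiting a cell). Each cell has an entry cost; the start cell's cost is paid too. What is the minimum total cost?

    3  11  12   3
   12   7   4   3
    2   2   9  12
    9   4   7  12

42

Take r0c0 -> r1c0 -> r2c0 -> r2c1 -> r3c1 -> r3c2 -> r3c3 for a total of 3 + 12 + 2 + 2 + 4 + 7 + 12 = 42.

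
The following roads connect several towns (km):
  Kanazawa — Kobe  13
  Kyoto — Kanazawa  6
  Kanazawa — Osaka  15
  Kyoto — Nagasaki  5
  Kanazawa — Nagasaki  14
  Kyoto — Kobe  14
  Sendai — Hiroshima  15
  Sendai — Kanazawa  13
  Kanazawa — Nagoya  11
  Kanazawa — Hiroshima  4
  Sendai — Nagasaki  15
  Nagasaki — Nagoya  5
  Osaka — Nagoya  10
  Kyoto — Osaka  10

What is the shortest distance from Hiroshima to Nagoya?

15

Comparing a few candidate routes:
Hiroshima - Kanazawa - Nagasaki - Nagoya: 4 + 14 + 5 = 23
Hiroshima - Kanazawa - Osaka - Nagoya: 4 + 15 + 10 = 29
Hiroshima - Kanazawa - Kyoto - Osaka - Nagoya: 4 + 6 + 10 + 10 = 30
Hiroshima - Kanazawa - Kyoto - Nagasaki - Nagoya: 4 + 6 + 5 + 5 = 20
Hiroshima - Kanazawa - Nagoya: 4 + 11 = 15
Best route has total 15 km.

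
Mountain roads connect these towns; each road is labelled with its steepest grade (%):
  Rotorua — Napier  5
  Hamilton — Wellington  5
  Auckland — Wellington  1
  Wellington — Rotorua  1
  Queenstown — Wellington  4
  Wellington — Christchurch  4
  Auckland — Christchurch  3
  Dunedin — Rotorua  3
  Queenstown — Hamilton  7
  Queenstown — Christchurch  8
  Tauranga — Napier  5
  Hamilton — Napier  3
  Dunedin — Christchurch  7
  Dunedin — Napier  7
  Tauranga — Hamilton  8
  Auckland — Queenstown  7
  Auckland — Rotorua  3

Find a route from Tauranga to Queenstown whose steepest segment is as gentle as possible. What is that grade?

A few of the Tauranga→Queenstown routes:
Tauranga-Napier-Rotorua-Auckland-Wellington-Queenstown: max(5, 5, 3, 1, 4) = 5
Tauranga-Napier-Rotorua-Wellington-Queenstown: max(5, 5, 1, 4) = 5
Tauranga-Napier-Rotorua-Auckland-Christchurch-Wellington-Queenstown: max(5, 5, 3, 3, 4, 4) = 5
The minimum achievable maximum is 5%.

5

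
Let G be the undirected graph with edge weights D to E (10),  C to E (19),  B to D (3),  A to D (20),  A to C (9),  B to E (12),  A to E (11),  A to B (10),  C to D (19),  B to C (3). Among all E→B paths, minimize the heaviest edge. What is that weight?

10

A few of the E→B routes:
E - B: max(12) = 12
E - D - C - A - B: max(10, 19, 9, 10) = 19
E - A - B: max(11, 10) = 11
E - D - B: max(10, 3) = 10
E - A - C - B: max(11, 9, 3) = 11
Smallest bottleneck: 10.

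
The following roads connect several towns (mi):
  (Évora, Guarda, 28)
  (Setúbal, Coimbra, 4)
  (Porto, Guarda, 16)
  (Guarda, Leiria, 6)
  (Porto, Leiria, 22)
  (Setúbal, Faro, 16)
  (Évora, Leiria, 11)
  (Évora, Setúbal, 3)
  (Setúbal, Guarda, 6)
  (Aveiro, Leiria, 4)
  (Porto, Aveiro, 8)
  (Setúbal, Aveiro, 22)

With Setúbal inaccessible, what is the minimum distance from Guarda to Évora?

A few of the Guarda→Évora routes:
Guarda → Leiria → Évora: 6 + 11 = 17
Guarda → Porto → Aveiro → Leiria → Évora: 16 + 8 + 4 + 11 = 39
Guarda → Évora: 28
Shortest: 17 mi.

17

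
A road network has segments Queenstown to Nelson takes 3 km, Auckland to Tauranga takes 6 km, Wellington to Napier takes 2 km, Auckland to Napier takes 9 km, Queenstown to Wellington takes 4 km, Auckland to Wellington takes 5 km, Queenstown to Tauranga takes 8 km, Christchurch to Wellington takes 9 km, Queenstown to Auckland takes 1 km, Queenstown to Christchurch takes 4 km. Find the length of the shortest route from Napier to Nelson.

A few of the Napier→Nelson routes:
Napier → Auckland → Wellington → Queenstown → Nelson: 9 + 5 + 4 + 3 = 21
Napier → Wellington → Queenstown → Nelson: 2 + 4 + 3 = 9
Napier → Auckland → Queenstown → Nelson: 9 + 1 + 3 = 13
Napier → Wellington → Auckland → Tauranga → Queenstown → Nelson: 2 + 5 + 6 + 8 + 3 = 24
Napier → Wellington → Christchurch → Queenstown → Nelson: 2 + 9 + 4 + 3 = 18
Napier → Wellington → Auckland → Queenstown → Nelson: 2 + 5 + 1 + 3 = 11
The minimum is 9 km.

9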